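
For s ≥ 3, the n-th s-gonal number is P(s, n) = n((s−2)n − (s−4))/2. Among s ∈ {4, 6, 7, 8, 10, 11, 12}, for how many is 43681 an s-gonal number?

s = 4: P(4, 209) = 43681. ✓
s = 6: P(6, 148) = 43660 and P(6, 149) = 44253; 43681 is not s-gonal.
s = 7: P(7, 132) = 43362 and P(7, 133) = 44023; 43681 is not s-gonal.
s = 8: P(8, 121) = 43681. ✓
s = 10: P(10, 104) = 42952 and P(10, 105) = 43785; 43681 is not s-gonal.
s = 11: P(11, 98) = 42875 and P(11, 99) = 43758; 43681 is not s-gonal.
s = 12: P(12, 93) = 42873 and P(12, 94) = 43804; 43681 is not s-gonal.
Hits: s ∈ {4, 8} → 2.

2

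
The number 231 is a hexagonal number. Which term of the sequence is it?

11

Set n(2n−1) = 231, giving 2n² − n − 231 = 0.
The discriminant is 1 + 8·231 = 1849, and √1849 = 43.
So n = (1 + 43) / 4 = 44/4 = 11.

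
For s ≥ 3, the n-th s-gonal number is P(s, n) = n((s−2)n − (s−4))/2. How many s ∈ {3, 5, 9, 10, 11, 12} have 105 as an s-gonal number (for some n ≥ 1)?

2

s = 3: P(3, 14) = 105. ✓
s = 5: P(5, 8) = 92 and P(5, 9) = 117; 105 is not s-gonal.
s = 9: P(9, 5) = 75 and P(9, 6) = 111; 105 is not s-gonal.
s = 10: P(10, 5) = 85 and P(10, 6) = 126; 105 is not s-gonal.
s = 11: P(11, 5) = 95 and P(11, 6) = 141; 105 is not s-gonal.
s = 12: P(12, 5) = 105. ✓
Hits: s ∈ {3, 12} → 2.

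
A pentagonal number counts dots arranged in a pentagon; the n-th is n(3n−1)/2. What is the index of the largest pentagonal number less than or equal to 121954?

Solve n(3n−1)/2 ≤ 121954 for integer n.
n = 285 gives 121695 ≤ 121954, while n = 286 gives 122551 > 121954; so the answer is index 285.

285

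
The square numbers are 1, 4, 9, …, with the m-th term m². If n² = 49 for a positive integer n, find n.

We need n² = 49, so n = √49 = 7.
Check: 7² = 49. ✓

7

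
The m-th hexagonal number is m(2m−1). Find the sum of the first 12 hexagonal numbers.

1222

Σ i(2i−1) = 2Σi² − Σi over i = 1..12.
Σi = 78 and Σi² = 650.
2·650 − 1·78 = 1222.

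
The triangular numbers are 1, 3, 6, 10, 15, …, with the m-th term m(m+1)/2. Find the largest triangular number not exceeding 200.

190

Solve n(n+1)/2 ≤ 200 for integer n.
n = 19 gives 190 ≤ 200, while n = 20 gives 210 > 200; so the answer is 190.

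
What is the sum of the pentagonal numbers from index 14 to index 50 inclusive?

62567

Σ i(3i−1)/2 = (3Σi² − Σi) / 2 over i = 14..50.
Σi = 1275 − 91 = 1184 and Σi² = 42925 − 819 = 42106.
(3·42106 − 1·1184) / 2 = 125134/2 = 62567.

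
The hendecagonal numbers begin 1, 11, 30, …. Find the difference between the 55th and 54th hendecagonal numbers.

Consecutive hendecagonal numbers differ by 9n − 8: here 9·55 − 8 = 487.

487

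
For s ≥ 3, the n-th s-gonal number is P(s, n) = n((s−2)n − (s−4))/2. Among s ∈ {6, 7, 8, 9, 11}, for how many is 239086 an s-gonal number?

1

s = 6: P(6, 346) = 239086. ✓
s = 7: P(7, 309) = 238239 and P(7, 310) = 239785; 239086 is not s-gonal.
s = 8: P(8, 282) = 238008 and P(8, 283) = 239701; 239086 is not s-gonal.
s = 9: P(9, 261) = 237771 and P(9, 262) = 239599; 239086 is not s-gonal.
s = 11: P(11, 230) = 237245 and P(11, 231) = 239316; 239086 is not s-gonal.
Hits: s ∈ {6} → 1.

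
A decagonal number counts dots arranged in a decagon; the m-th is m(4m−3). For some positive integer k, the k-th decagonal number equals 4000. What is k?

Set n(4n−3) = 4000, giving 4n² − 3n − 4000 = 0.
The discriminant is 9 + 16·4000 = 64009, and √64009 = 253.
So n = (3 + 253) / 8 = 256/8 = 32.

32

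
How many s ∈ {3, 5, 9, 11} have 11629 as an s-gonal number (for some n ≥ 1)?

s = 3: P(3, 152) = 11628 and P(3, 153) = 11781; 11629 is not s-gonal.
s = 5: P(5, 88) = 11572 and P(5, 89) = 11837; 11629 is not s-gonal.
s = 9: P(9, 58) = 11629. ✓
s = 11: P(11, 51) = 11526 and P(11, 52) = 11986; 11629 is not s-gonal.
Hits: s ∈ {9} → 1.

1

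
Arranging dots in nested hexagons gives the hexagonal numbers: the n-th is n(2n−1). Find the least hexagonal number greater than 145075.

145530

Solve n(2n−1) > 145075 for integer n.
The largest n with value ≤ 145075 is 269 (since 144453 ≤ 145075 < 145530), so the first above is n = 270, value 145530.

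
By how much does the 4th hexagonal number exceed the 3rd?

Consecutive hexagonal numbers differ by 4n − 3: here 4·4 − 3 = 13.

13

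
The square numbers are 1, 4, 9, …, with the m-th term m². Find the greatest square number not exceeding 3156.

Solve n² ≤ 3156 for integer n.
n = 56 gives 3136 ≤ 3156, while n = 57 gives 3249 > 3156; so the answer is 3136.

3136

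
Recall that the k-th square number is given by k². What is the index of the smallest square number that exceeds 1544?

40

Solve n² > 1544 for integer n.
The largest n with value ≤ 1544 is 39 (since 1521 ≤ 1544 < 1600), so the first above is n = 40, value 1600.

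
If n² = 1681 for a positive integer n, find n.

We need n² = 1681, so n = √1681 = 41.

41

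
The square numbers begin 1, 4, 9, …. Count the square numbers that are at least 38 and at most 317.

11

The n-th square number is n².
Smallest index with value ≥ 38: n = 7 (giving 49).
Largest index with value ≤ 317: n = 17 (giving 289).
Indices 7 through 17: 11 terms.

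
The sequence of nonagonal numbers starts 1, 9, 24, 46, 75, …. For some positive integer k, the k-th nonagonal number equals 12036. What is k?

Set n(7n−5)/2 = 12036, giving 7n² − 5n − 24072 = 0.
The discriminant is 25 + 56·12036 = 674041, and √674041 = 821.
So n = (5 + 821) / 14 = 826/14 = 59.

59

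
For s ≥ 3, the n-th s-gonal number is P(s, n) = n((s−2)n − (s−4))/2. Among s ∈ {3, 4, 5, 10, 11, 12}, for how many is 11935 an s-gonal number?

s = 3: P(3, 154) = 11935. ✓
s = 4: P(4, 109) = 11881 and P(4, 110) = 12100; 11935 is not s-gonal.
s = 5: P(5, 89) = 11837 and P(5, 90) = 12105; 11935 is not s-gonal.
s = 10: P(10, 55) = 11935. ✓
s = 11: P(11, 51) = 11526 and P(11, 52) = 11986; 11935 is not s-gonal.
s = 12: P(12, 49) = 11809 and P(12, 50) = 12300; 11935 is not s-gonal.
Hits: s ∈ {3, 10} → 2.

2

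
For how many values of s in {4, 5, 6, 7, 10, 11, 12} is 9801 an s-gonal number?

2

s = 4: P(4, 99) = 9801. ✓
s = 5: P(5, 81) = 9801. ✓
s = 6: P(6, 70) = 9730 and P(6, 71) = 10011; 9801 is not s-gonal.
s = 7: P(7, 62) = 9517 and P(7, 63) = 9828; 9801 is not s-gonal.
s = 10: P(10, 49) = 9457 and P(10, 50) = 9850; 9801 is not s-gonal.
s = 11: P(11, 47) = 9776 and P(11, 48) = 10200; 9801 is not s-gonal.
s = 12: P(12, 44) = 9504 and P(12, 45) = 9945; 9801 is not s-gonal.
Hits: s ∈ {4, 5} → 2.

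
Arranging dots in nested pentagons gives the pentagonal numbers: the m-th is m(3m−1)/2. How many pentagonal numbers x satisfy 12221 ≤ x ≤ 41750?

77

The n-th pentagonal number is n(3n−1)/2.
Smallest index with value ≥ 12221: n = 91 (giving 12376).
Largest index with value ≤ 41750: n = 167 (giving 41750).
Indices 91 through 167: 77 terms.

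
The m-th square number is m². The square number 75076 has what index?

We need n² = 75076, so n = √75076 = 274.
Check: 274² = 75076. ✓

274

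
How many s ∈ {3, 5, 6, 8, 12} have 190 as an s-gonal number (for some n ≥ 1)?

2

s = 3: P(3, 19) = 190. ✓
s = 5: P(5, 11) = 176 and P(5, 12) = 210; 190 is not s-gonal.
s = 6: P(6, 10) = 190. ✓
s = 8: P(8, 8) = 176 and P(8, 9) = 225; 190 is not s-gonal.
s = 12: P(12, 6) = 156 and P(12, 7) = 217; 190 is not s-gonal.
Hits: s ∈ {3, 6} → 2.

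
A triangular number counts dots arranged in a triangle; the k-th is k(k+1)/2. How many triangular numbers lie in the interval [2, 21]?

The n-th triangular number is n(n+1)/2.
Smallest index with value ≥ 2: n = 2 (giving 3).
Largest index with value ≤ 21: n = 6 (giving 21).
Indices 2 through 6: 5 terms.

5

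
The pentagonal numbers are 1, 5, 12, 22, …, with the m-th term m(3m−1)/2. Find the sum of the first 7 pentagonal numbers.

196

Σ i(3i−1)/2 = (3Σi² − Σi) / 2 over i = 1..7.
Σi = 28 and Σi² = 140.
(3·140 − 1·28) / 2 = 392/2 = 196.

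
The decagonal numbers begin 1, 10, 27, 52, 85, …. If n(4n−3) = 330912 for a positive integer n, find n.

288

Set n(4n−3) = 330912, giving 4n² − 3n − 330912 = 0.
The discriminant is 9 + 16·330912 = 5294601, and √5294601 = 2301.
So n = (3 + 2301) / 8 = 2304/8 = 288.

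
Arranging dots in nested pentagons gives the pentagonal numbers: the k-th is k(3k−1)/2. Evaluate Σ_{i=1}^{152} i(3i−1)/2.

1767456

Σ i(3i−1)/2 = (3Σi² − Σi) / 2 over i = 1..152.
Σi = 11628 and Σi² = 1182180.
(3·1182180 − 1·11628) / 2 = 3534912/2 = 1767456.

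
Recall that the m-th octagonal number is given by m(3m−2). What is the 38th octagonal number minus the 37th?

Consecutive octagonal numbers differ by 6n − 5: here 6·38 − 5 = 223.

223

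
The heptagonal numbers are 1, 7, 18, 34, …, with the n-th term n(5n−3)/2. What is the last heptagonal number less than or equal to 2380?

Solve n(5n−3)/2 ≤ 2380 for integer n.
n = 31 gives 2356 ≤ 2380, while n = 32 gives 2512 > 2380; so the answer is 2356.

2356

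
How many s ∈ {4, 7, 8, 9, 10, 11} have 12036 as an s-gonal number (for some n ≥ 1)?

s = 4: P(4, 109) = 11881 and P(4, 110) = 12100; 12036 is not s-gonal.
s = 7: P(7, 69) = 11799 and P(7, 70) = 12145; 12036 is not s-gonal.
s = 8: P(8, 63) = 11781 and P(8, 64) = 12160; 12036 is not s-gonal.
s = 9: P(9, 59) = 12036. ✓
s = 10: P(10, 55) = 11935 and P(10, 56) = 12376; 12036 is not s-gonal.
s = 11: P(11, 52) = 11986 and P(11, 53) = 12455; 12036 is not s-gonal.
Hits: s ∈ {9} → 1.

1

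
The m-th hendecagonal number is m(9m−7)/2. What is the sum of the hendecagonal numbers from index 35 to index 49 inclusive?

118125

Σ i(9i−7)/2 = (9Σi² − 7Σi) / 2 over i = 35..49.
Σi = 1225 − 595 = 630 and Σi² = 40425 − 13685 = 26740.
(9·26740 − 7·630) / 2 = 236250/2 = 118125.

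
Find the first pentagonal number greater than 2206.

2262

Solve n(3n−1)/2 > 2206 for integer n.
The largest n with value ≤ 2206 is 38 (since 2147 ≤ 2206 < 2262), so the first above is n = 39, value 2262.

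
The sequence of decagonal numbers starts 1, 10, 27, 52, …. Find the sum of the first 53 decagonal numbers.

Σ i(4i−3) = 4Σi² − 3Σi over i = 1..53.
Σi = 1431 and Σi² = 51039.
4·51039 − 3·1431 = 199863.

199863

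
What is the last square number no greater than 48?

36

Solve n² ≤ 48 for integer n.
n = 6 gives 36 ≤ 48, while n = 7 gives 49 > 48; so the answer is 36.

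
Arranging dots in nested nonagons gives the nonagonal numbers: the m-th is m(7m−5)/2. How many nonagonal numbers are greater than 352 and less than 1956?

The n-th nonagonal number is n(7n−5)/2.
Smallest index with value > 352: n = 11 (giving 396).
Largest index with value < 1956: n = 23 (giving 1794).
Indices 11 through 23: 13 terms.

13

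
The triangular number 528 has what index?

32

Set n(n+1)/2 = 528, giving n² + n − 1056 = 0.
The discriminant is 1 + 8·528 = 4225, and √4225 = 65.
So n = (-1 + 65) / 2 = 64/2 = 32.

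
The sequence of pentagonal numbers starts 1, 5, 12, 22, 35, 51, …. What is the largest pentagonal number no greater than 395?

376

Solve n(3n−1)/2 ≤ 395 for integer n.
n = 16 gives 376 ≤ 395, while n = 17 gives 425 > 395; so the answer is 376.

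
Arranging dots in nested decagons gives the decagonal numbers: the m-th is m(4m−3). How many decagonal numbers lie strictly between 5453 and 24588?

The n-th decagonal number is n(4n−3).
Smallest index with value > 5453: n = 38 (giving 5662).
Largest index with value < 24588: n = 78 (giving 24102).
Indices 38 through 78: 41 terms.

41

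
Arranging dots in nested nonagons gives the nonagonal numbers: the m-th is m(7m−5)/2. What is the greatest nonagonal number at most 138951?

138106

Solve n(7n−5)/2 ≤ 138951 for integer n.
n = 199 gives 138106 ≤ 138951, while n = 200 gives 139500 > 138951; so the answer is 138106.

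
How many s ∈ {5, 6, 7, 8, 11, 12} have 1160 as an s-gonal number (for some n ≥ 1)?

s = 5: P(5, 27) = 1080 and P(5, 28) = 1162; 1160 is not s-gonal.
s = 6: P(6, 24) = 1128 and P(6, 25) = 1225; 1160 is not s-gonal.
s = 7: P(7, 21) = 1071 and P(7, 22) = 1177; 1160 is not s-gonal.
s = 8: P(8, 20) = 1160. ✓
s = 11: P(11, 16) = 1096 and P(11, 17) = 1241; 1160 is not s-gonal.
s = 12: P(12, 15) = 1065 and P(12, 16) = 1216; 1160 is not s-gonal.
Hits: s ∈ {8} → 1.

1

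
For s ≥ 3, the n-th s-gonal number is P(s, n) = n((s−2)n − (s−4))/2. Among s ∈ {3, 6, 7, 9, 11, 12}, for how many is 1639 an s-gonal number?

s = 3: P(3, 56) = 1596 and P(3, 57) = 1653; 1639 is not s-gonal.
s = 6: P(6, 28) = 1540 and P(6, 29) = 1653; 1639 is not s-gonal.
s = 7: P(7, 25) = 1525 and P(7, 26) = 1651; 1639 is not s-gonal.
s = 9: P(9, 22) = 1639. ✓
s = 11: P(11, 19) = 1558 and P(11, 20) = 1730; 1639 is not s-gonal.
s = 12: P(12, 18) = 1548 and P(12, 19) = 1729; 1639 is not s-gonal.
Hits: s ∈ {9} → 1.

1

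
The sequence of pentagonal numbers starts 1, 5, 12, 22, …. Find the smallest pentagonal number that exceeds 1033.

Solve n(3n−1)/2 > 1033 for integer n.
The largest n with value ≤ 1033 is 26 (since 1001 ≤ 1033 < 1080), so the first above is n = 27, value 1080.

1080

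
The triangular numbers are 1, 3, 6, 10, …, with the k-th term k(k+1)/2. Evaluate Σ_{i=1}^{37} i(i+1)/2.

9139

Σ i(i+1)/2 = (Σi² + Σi) / 2 over i = 1..37.
Σi = 703 and Σi² = 17575.
(1·17575 + 1·703) / 2 = 18278/2 = 9139.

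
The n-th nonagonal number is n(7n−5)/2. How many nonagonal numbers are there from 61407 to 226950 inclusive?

The n-th nonagonal number is n(7n−5)/2.
Smallest index with value ≥ 61407: n = 133 (giving 61579).
Largest index with value ≤ 226950: n = 255 (giving 226950).
Indices 133 through 255: 123 terms.

123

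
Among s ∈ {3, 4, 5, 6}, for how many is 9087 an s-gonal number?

s = 3: P(3, 134) = 9045 and P(3, 135) = 9180; 9087 is not s-gonal.
s = 4: P(4, 95) = 9025 and P(4, 96) = 9216; 9087 is not s-gonal.
s = 5: P(5, 78) = 9087. ✓
s = 6: P(6, 67) = 8911 and P(6, 68) = 9180; 9087 is not s-gonal.
Hits: s ∈ {5} → 1.

1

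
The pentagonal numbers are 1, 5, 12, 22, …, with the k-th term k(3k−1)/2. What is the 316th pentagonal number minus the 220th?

316·(3·316 − 1)/2 = 149626 and 220·(3·220 − 1)/2 = 72490.
Difference: 149626 − 72490 = 77136.

77136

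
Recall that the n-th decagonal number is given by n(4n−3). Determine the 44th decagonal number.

44·(4·44 − 3) = 44·173 = 7612.

7612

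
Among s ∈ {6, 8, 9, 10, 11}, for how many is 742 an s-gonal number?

1

s = 6: P(6, 19) = 703 and P(6, 20) = 780; 742 is not s-gonal.
s = 8: P(8, 16) = 736 and P(8, 17) = 833; 742 is not s-gonal.
s = 9: P(9, 14) = 651 and P(9, 15) = 750; 742 is not s-gonal.
s = 10: P(10, 14) = 742. ✓
s = 11: P(11, 13) = 715 and P(11, 14) = 833; 742 is not s-gonal.
Hits: s ∈ {10} → 1.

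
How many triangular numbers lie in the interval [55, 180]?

The n-th triangular number is n(n+1)/2.
Smallest index with value ≥ 55: n = 10 (giving 55).
Largest index with value ≤ 180: n = 18 (giving 171).
Indices 10 through 18: 9 terms.

9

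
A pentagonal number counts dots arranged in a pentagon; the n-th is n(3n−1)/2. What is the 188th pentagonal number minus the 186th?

188·(3·188 − 1)/2 = 52922 and 186·(3·186 − 1)/2 = 51801.
Difference: 52922 − 51801 = 1121.

1121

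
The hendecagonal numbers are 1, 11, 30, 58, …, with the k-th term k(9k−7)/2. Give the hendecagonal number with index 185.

153365

185·(9·185 − 7)/2 = 185·1658/2 = 185·829 = 153365.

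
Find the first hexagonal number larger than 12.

Solve n(2n−1) > 12 for integer n.
The largest n with value ≤ 12 is 2 (since 6 ≤ 12 < 15), so the first above is n = 3, value 15.

15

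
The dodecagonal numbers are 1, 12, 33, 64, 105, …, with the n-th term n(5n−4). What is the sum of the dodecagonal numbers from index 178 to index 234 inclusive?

12124432

Σ i(5i−4) = 5Σi² − 4Σi over i = 178..234.
Σi = 27495 − 15753 = 11742 and Σi² = 4298385 − 1864105 = 2434280.
5·2434280 − 4·11742 = 12124432.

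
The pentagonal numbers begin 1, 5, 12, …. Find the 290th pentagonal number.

The 290th pentagonal number is n(3n−1)/2 with n = 290.
290·(3·290 − 1)/2 = 290·869/2 = 126005.

126005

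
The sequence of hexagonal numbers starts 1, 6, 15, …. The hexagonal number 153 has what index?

9

Set n(2n−1) = 153, giving 2n² − n − 153 = 0.
The discriminant is 1 + 8·153 = 1225, and √1225 = 35.
So n = (1 + 35) / 4 = 36/4 = 9.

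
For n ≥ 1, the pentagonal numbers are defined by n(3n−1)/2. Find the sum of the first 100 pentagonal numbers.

Σ i(3i−1)/2 = (3Σi² − Σi) / 2 over i = 1..100.
Σi = 5050 and Σi² = 338350.
(3·338350 − 1·5050) / 2 = 1010000/2 = 505000.

505000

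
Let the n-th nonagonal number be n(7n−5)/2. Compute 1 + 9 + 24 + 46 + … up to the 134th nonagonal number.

2816010

Σ i(7i−5)/2 = (7Σi² − 5Σi) / 2 over i = 1..134.
Σi = 9045 and Σi² = 811035.
(7·811035 − 5·9045) / 2 = 5632020/2 = 2816010.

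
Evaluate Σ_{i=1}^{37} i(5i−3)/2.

42883

Σ i(5i−3)/2 = (5Σi² − 3Σi) / 2 over i = 1..37.
Σi = 703 and Σi² = 17575.
(5·17575 − 3·703) / 2 = 85766/2 = 42883.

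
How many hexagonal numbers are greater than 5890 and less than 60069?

The n-th hexagonal number is n(2n−1).
Smallest index with value > 5890: n = 55 (giving 5995).
Largest index with value < 60069: n = 173 (giving 59685).
Indices 55 through 173: 119 terms.

119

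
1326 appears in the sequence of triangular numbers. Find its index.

Set n(n+1)/2 = 1326, giving n² + n − 2652 = 0.
So n = (-1 + 103) / 2 = 102/2 = 51.
Check: 51·52/2 = 1326. ✓

51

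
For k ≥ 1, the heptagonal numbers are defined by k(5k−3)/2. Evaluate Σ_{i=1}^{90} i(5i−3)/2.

Σ i(5i−3)/2 = (5Σi² − 3Σi) / 2 over i = 1..90.
Σi = 4095 and Σi² = 247065.
(5·247065 − 3·4095) / 2 = 1223040/2 = 611520.

611520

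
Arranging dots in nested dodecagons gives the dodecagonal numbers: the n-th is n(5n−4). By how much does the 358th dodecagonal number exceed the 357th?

3571

Consecutive dodecagonal numbers differ by 10n − 9: here 10·358 − 9 = 3571.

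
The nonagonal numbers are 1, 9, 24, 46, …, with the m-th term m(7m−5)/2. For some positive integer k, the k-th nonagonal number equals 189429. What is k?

233

Set n(7n−5)/2 = 189429, giving 7n² − 5n − 378858 = 0.
So n = (5 + 3257) / 14 = 3262/14 = 233.
Check: 233·(7·233 − 5)/2 = 189429. ✓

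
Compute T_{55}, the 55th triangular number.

1540

55·56/2 = 3080/2 = 1540.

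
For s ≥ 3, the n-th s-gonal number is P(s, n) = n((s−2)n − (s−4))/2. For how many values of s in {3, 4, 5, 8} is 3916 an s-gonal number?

1

s = 3: P(3, 88) = 3916. ✓
s = 4: P(4, 62) = 3844 and P(4, 63) = 3969; 3916 is not s-gonal.
s = 5: P(5, 51) = 3876 and P(5, 52) = 4030; 3916 is not s-gonal.
s = 8: P(8, 36) = 3816 and P(8, 37) = 4033; 3916 is not s-gonal.
Hits: s ∈ {3} → 1.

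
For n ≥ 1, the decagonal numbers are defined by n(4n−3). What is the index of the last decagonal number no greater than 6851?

41

Solve n(4n−3) ≤ 6851 for integer n.
n = 41 gives 6601 ≤ 6851, while n = 42 gives 6930 > 6851; so the answer is index 41.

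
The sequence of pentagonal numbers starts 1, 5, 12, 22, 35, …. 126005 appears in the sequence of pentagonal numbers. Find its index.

Set n(3n−1)/2 = 126005, giving 3n² − n − 252010 = 0.
The discriminant is 1 + 24·126005 = 3024121, and √3024121 = 1739.
So n = (1 + 1739) / 6 = 1740/6 = 290.

290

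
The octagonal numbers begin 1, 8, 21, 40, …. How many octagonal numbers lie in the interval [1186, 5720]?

24

The n-th octagonal number is n(3n−2).
Smallest index with value ≥ 1186: n = 21 (giving 1281).
Largest index with value ≤ 5720: n = 44 (giving 5720).
Indices 21 through 44: 24 terms.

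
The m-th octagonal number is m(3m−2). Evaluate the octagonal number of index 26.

1976

The 26th octagonal number is n(3n−2) with n = 26.
26·(3·26 − 2) = 26·76 = 1976.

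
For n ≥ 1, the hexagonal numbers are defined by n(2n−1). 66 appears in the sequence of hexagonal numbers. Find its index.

Set n(2n−1) = 66, giving 2n² − n − 66 = 0.
The discriminant is 1 + 8·66 = 529, and √529 = 23.
So n = (1 + 23) / 4 = 24/4 = 6.
Check: 6·(2·6 − 1) = 66. ✓

6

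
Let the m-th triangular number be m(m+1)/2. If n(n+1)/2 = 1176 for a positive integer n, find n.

48

Set n(n+1)/2 = 1176, giving n² + n − 2352 = 0.
The discriminant is 1 + 8·1176 = 9409, and √9409 = 97.
So n = (-1 + 97) / 2 = 96/2 = 48.
Check: 48·49/2 = 1176. ✓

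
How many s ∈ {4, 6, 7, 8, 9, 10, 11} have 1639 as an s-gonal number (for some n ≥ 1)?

1

s = 4: P(4, 40) = 1600 and P(4, 41) = 1681; 1639 is not s-gonal.
s = 6: P(6, 28) = 1540 and P(6, 29) = 1653; 1639 is not s-gonal.
s = 7: P(7, 25) = 1525 and P(7, 26) = 1651; 1639 is not s-gonal.
s = 8: P(8, 23) = 1541 and P(8, 24) = 1680; 1639 is not s-gonal.
s = 9: P(9, 22) = 1639. ✓
s = 10: P(10, 20) = 1540 and P(10, 21) = 1701; 1639 is not s-gonal.
s = 11: P(11, 19) = 1558 and P(11, 20) = 1730; 1639 is not s-gonal.
Hits: s ∈ {9} → 1.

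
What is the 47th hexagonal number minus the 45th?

366

47·(2·47 − 1) = 4371 and 45·(2·45 − 1) = 4005.
Difference: 4371 − 4005 = 366.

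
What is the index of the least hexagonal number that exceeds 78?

7

Solve n(2n−1) > 78 for integer n.
The largest n with value ≤ 78 is 6 (since 66 ≤ 78 < 91), so the first above is n = 7, value 91.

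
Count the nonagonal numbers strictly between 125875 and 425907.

159

The n-th nonagonal number is n(7n−5)/2.
Smallest index with value > 125875: n = 191 (giving 127206).
Largest index with value < 425907: n = 349 (giving 425431).
Indices 191 through 349: 159 terms.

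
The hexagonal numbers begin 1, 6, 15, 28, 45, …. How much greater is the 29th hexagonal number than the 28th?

Consecutive hexagonal numbers differ by 4n − 3: here 4·29 − 3 = 113.

113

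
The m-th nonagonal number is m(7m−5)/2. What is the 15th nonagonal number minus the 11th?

354

15·(7·15 − 5)/2 = 750 and 11·(7·11 − 5)/2 = 396.
Difference: 750 − 396 = 354.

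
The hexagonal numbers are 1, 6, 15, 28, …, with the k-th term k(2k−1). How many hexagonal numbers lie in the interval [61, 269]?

The n-th hexagonal number is n(2n−1).
Smallest index with value ≥ 61: n = 6 (giving 66).
Largest index with value ≤ 269: n = 11 (giving 231).
Indices 6 through 11: 6 terms.

6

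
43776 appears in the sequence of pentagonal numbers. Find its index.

171

Set n(3n−1)/2 = 43776, giving 3n² − n − 87552 = 0.
So n = (1 + 1025) / 6 = 1026/6 = 171.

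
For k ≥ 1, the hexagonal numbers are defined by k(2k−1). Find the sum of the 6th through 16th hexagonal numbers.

2761

Σ i(2i−1) = 2Σi² − Σi over i = 6..16.
Σi = 136 − 15 = 121 and Σi² = 1496 − 55 = 1441.
2·1441 − 1·121 = 2761.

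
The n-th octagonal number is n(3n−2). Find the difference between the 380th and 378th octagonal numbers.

380·(3·380 − 2) = 432440 and 378·(3·378 − 2) = 427896.
Difference: 432440 − 427896 = 4544.

4544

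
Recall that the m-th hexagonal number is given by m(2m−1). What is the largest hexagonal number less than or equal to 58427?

Solve n(2n−1) ≤ 58427 for integer n.
n = 171 gives 58311 ≤ 58427, while n = 172 gives 58996 > 58427; so the answer is 58311.

58311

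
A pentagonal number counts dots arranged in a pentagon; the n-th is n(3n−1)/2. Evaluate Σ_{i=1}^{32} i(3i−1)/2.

16896

Σ i(3i−1)/2 = (3Σi² − Σi) / 2 over i = 1..32.
Σi = 528 and Σi² = 11440.
(3·11440 − 1·528) / 2 = 33792/2 = 16896.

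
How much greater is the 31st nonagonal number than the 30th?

211

Consecutive nonagonal numbers differ by 7n − 6: here 7·31 − 6 = 211.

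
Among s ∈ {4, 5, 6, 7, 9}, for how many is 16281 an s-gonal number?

1

s = 4: P(4, 127) = 16129 and P(4, 128) = 16384; 16281 is not s-gonal.
s = 5: P(5, 104) = 16172 and P(5, 105) = 16485; 16281 is not s-gonal.
s = 6: P(6, 90) = 16110 and P(6, 91) = 16471; 16281 is not s-gonal.
s = 7: P(7, 81) = 16281. ✓
s = 9: P(9, 68) = 16014 and P(9, 69) = 16491; 16281 is not s-gonal.
Hits: s ∈ {7} → 1.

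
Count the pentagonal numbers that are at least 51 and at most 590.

The n-th pentagonal number is n(3n−1)/2.
Smallest index with value ≥ 51: n = 6 (giving 51).
Largest index with value ≤ 590: n = 20 (giving 590).
Indices 6 through 20: 15 terms.

15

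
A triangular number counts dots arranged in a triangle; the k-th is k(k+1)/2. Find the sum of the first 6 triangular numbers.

56

Σ i(i+1)/2 = (Σi² + Σi) / 2 over i = 1..6.
Σi = 21 and Σi² = 91.
(1·91 + 1·21) / 2 = 112/2 = 56.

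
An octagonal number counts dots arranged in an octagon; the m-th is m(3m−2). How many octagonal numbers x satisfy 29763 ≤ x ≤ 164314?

135

The n-th octagonal number is n(3n−2).
Smallest index with value ≥ 29763: n = 100 (giving 29800).
Largest index with value ≤ 164314: n = 234 (giving 163800).
Indices 100 through 234: 135 terms.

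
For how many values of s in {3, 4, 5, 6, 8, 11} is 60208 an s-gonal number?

1

s = 3: P(3, 346) = 60031 and P(3, 347) = 60378; 60208 is not s-gonal.
s = 4: P(4, 245) = 60025 and P(4, 246) = 60516; 60208 is not s-gonal.
s = 5: P(5, 200) = 59900 and P(5, 201) = 60501; 60208 is not s-gonal.
s = 6: P(6, 173) = 59685 and P(6, 174) = 60378; 60208 is not s-gonal.
s = 8: P(8, 142) = 60208. ✓
s = 11: P(11, 116) = 60146 and P(11, 117) = 61191; 60208 is not s-gonal.
Hits: s ∈ {8} → 1.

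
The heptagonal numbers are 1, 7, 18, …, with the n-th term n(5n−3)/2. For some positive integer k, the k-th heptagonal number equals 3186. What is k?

36

Set n(5n−3)/2 = 3186, giving 5n² − 3n − 6372 = 0.
So n = (3 + 357) / 10 = 360/10 = 36.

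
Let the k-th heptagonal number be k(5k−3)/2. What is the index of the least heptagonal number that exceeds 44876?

Solve n(5n−3)/2 > 44876 for integer n.
The largest n with value ≤ 44876 is 134 (since 44689 ≤ 44876 < 45360), so the first above is n = 135, value 45360.

135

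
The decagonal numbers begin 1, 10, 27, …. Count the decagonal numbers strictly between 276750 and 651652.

140

The n-th decagonal number is n(4n−3).
Smallest index with value > 276750: n = 264 (giving 277992).
Largest index with value < 651652: n = 403 (giving 648427).
Indices 264 through 403: 140 terms.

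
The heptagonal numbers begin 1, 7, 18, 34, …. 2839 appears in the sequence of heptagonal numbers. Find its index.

Set n(5n−3)/2 = 2839, giving 5n² − 3n − 5678 = 0.
The discriminant is 9 + 40·2839 = 113569, and √113569 = 337.
So n = (3 + 337) / 10 = 340/10 = 34.
Check: 34·(5·34 − 3)/2 = 2839. ✓

34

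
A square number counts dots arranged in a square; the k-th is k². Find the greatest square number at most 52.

Solve n² ≤ 52 for integer n.
n = 7 gives 49 ≤ 52, while n = 8 gives 64 > 52; so the answer is 49.

49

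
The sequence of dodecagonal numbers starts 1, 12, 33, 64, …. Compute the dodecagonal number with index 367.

The 367th dodecagonal number is n(5n−4) with n = 367.
367·(5·367 − 4) = 367·1831 = 671977.

671977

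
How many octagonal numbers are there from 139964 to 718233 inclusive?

The n-th octagonal number is n(3n−2).
Smallest index with value ≥ 139964: n = 217 (giving 140833).
Largest index with value ≤ 718233: n = 489 (giving 716385).
Indices 217 through 489: 273 terms.

273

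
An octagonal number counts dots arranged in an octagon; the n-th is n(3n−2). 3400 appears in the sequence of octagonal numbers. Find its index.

34

Set n(3n−2) = 3400, giving 3n² − 2n − 3400 = 0.
The discriminant is 4 + 12·3400 = 40804, and √40804 = 202.
So n = (2 + 202) / 6 = 204/6 = 34.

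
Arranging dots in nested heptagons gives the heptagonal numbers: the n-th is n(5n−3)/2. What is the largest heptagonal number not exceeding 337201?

336172

Solve n(5n−3)/2 ≤ 337201 for integer n.
n = 367 gives 336172 ≤ 337201, while n = 368 gives 338008 > 337201; so the answer is 336172.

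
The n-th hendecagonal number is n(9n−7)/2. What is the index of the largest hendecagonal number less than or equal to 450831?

Solve n(9n−7)/2 ≤ 450831 for integer n.
n = 316 gives 448246 ≤ 450831, while n = 317 gives 451091 > 450831; so the answer is index 316.

316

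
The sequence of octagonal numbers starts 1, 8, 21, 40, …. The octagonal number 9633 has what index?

57

Set n(3n−2) = 9633, giving 3n² − 2n − 9633 = 0.
The discriminant is 4 + 12·9633 = 115600, and √115600 = 340.
So n = (2 + 340) / 6 = 342/6 = 57.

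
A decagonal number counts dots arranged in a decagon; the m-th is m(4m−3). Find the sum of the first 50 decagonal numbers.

167875

Σ i(4i−3) = 4Σi² − 3Σi over i = 1..50.
Σi = 1275 and Σi² = 42925.
4·42925 − 3·1275 = 167875.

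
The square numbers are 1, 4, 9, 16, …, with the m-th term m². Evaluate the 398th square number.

The 398th square number is n² with n = 398.
398² = 158404.

158404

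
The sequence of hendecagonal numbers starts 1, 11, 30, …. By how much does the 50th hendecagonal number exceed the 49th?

Consecutive hendecagonal numbers differ by 9n − 8: here 9·50 − 8 = 442.

442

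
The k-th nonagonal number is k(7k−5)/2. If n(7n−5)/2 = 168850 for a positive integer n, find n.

220

Set n(7n−5)/2 = 168850, giving 7n² − 5n − 337700 = 0.
So n = (5 + 3075) / 14 = 3080/14 = 220.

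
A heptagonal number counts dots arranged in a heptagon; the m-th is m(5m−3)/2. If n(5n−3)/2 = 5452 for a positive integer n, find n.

Set n(5n−3)/2 = 5452, giving 5n² − 3n − 10904 = 0.
The discriminant is 9 + 40·5452 = 218089, and √218089 = 467.
So n = (3 + 467) / 10 = 470/10 = 47.

47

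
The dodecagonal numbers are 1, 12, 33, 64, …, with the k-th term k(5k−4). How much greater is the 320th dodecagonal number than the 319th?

Consecutive dodecagonal numbers differ by 10n − 9: here 10·320 − 9 = 3191.

3191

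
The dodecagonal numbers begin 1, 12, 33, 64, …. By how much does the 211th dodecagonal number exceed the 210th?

Consecutive dodecagonal numbers differ by 10n − 9: here 10·211 − 9 = 2101.

2101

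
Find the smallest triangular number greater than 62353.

Solve n(n+1)/2 > 62353 for integer n.
The largest n with value ≤ 62353 is 352 (since 62128 ≤ 62353 < 62481), so the first above is n = 353, value 62481.

62481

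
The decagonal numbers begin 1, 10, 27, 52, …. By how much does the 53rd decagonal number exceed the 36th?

6001

53·(4·53 − 3) = 11077 and 36·(4·36 − 3) = 5076.
Difference: 11077 − 5076 = 6001.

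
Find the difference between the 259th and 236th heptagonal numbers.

259·(5·259 − 3)/2 = 167314 and 236·(5·236 − 3)/2 = 138886.
Difference: 167314 − 138886 = 28428.

28428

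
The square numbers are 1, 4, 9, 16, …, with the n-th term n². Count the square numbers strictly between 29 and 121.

The n-th square number is n².
Smallest index with value > 29: n = 6 (giving 36).
Largest index with value < 121: n = 10 (giving 100).
Indices 6 through 10: 5 terms.

5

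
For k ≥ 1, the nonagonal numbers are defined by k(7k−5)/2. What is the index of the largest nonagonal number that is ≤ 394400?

336

Solve n(7n−5)/2 ≤ 394400 for integer n.
n = 336 gives 394296 ≤ 394400, while n = 337 gives 396649 > 394400; so the answer is index 336.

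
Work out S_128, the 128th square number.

16384

The 128th square number is n² with n = 128.
128² = 16384.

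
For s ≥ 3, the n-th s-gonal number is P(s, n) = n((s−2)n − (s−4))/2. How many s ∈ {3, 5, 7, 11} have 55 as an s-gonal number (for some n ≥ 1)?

2

s = 3: P(3, 10) = 55. ✓
s = 5: P(5, 6) = 51 and P(5, 7) = 70; 55 is not s-gonal.
s = 7: P(7, 5) = 55. ✓
s = 11: P(11, 3) = 30 and P(11, 4) = 58; 55 is not s-gonal.
Hits: s ∈ {3, 7} → 2.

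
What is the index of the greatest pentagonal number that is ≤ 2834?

43

Solve n(3n−1)/2 ≤ 2834 for integer n.
n = 43 gives 2752 ≤ 2834, while n = 44 gives 2882 > 2834; so the answer is index 43.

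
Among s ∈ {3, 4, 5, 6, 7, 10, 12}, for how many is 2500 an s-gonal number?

s = 3: P(3, 70) = 2485 and P(3, 71) = 2556; 2500 is not s-gonal.
s = 4: P(4, 50) = 2500. ✓
s = 5: P(5, 40) = 2380 and P(5, 41) = 2501; 2500 is not s-gonal.
s = 6: P(6, 35) = 2415 and P(6, 36) = 2556; 2500 is not s-gonal.
s = 7: P(7, 31) = 2356 and P(7, 32) = 2512; 2500 is not s-gonal.
s = 10: P(10, 25) = 2425 and P(10, 26) = 2626; 2500 is not s-gonal.
s = 12: P(12, 22) = 2332 and P(12, 23) = 2553; 2500 is not s-gonal.
Hits: s ∈ {4} → 1.

1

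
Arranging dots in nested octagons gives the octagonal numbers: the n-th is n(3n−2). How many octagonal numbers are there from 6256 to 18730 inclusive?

The n-th octagonal number is n(3n−2).
Smallest index with value ≥ 6256: n = 46 (giving 6256).
Largest index with value ≤ 18730: n = 79 (giving 18565).
Indices 46 through 79: 34 terms.

34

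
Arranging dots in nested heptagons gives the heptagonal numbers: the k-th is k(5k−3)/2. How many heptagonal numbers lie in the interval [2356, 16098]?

The n-th heptagonal number is n(5n−3)/2.
Smallest index with value ≥ 2356: n = 31 (giving 2356).
Largest index with value ≤ 16098: n = 80 (giving 15880).
Indices 31 through 80: 50 terms.

50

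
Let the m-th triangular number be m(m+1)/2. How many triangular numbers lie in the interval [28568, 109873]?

230

The n-th triangular number is n(n+1)/2.
Smallest index with value ≥ 28568: n = 239 (giving 28680).
Largest index with value ≤ 109873: n = 468 (giving 109746).
Indices 239 through 468: 230 terms.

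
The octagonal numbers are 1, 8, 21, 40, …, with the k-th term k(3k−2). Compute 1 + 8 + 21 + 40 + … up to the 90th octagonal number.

733005

Σ i(3i−2) = 3Σi² − 2Σi over i = 1..90.
Σi = 4095 and Σi² = 247065.
3·247065 − 2·4095 = 733005.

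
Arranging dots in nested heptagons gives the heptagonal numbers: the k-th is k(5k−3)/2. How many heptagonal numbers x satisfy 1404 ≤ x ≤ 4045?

The n-th heptagonal number is n(5n−3)/2.
Smallest index with value ≥ 1404: n = 24 (giving 1404).
Largest index with value ≤ 4045: n = 40 (giving 3940).
Indices 24 through 40: 17 terms.

17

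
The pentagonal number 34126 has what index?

Set n(3n−1)/2 = 34126, giving 3n² − n − 68252 = 0.
The discriminant is 1 + 24·34126 = 819025, and √819025 = 905.
So n = (1 + 905) / 6 = 906/6 = 151.
Check: 151·(3·151 − 1)/2 = 34126. ✓

151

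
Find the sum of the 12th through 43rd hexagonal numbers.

Σ i(2i−1) = 2Σi² − Σi over i = 12..43.
Σi = 946 − 66 = 880 and Σi² = 27434 − 506 = 26928.
2·26928 − 1·880 = 52976.

52976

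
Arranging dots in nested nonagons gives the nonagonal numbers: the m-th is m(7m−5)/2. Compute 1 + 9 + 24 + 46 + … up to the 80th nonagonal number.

Σ i(7i−5)/2 = (7Σi² − 5Σi) / 2 over i = 1..80.
Σi = 3240 and Σi² = 173880.
(7·173880 − 5·3240) / 2 = 1200960/2 = 600480.

600480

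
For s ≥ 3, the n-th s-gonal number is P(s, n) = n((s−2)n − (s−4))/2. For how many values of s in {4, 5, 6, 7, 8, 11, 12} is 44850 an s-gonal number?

1

s = 4: P(4, 211) = 44521 and P(4, 212) = 44944; 44850 is not s-gonal.
s = 5: P(5, 173) = 44807 and P(5, 174) = 45327; 44850 is not s-gonal.
s = 6: P(6, 150) = 44850. ✓
s = 7: P(7, 134) = 44689 and P(7, 135) = 45360; 44850 is not s-gonal.
s = 8: P(8, 122) = 44408 and P(8, 123) = 45141; 44850 is not s-gonal.
s = 11: P(11, 100) = 44650 and P(11, 101) = 45551; 44850 is not s-gonal.
s = 12: P(12, 95) = 44745 and P(12, 96) = 45696; 44850 is not s-gonal.
Hits: s ∈ {6} → 1.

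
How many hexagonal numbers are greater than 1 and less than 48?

4

The n-th hexagonal number is n(2n−1).
Smallest index with value > 1: n = 2 (giving 6).
Largest index with value < 48: n = 5 (giving 45).
Indices 2 through 5: 4 terms.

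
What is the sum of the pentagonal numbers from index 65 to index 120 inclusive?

Σ i(3i−1)/2 = (3Σi² − Σi) / 2 over i = 65..120.
Σi = 7260 − 2080 = 5180 and Σi² = 583220 − 89440 = 493780.
(3·493780 − 1·5180) / 2 = 1476160/2 = 738080.

738080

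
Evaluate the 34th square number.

1156

The 34th square number is n² with n = 34.
34² = 1156.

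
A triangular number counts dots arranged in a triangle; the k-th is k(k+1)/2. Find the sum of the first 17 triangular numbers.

Σ i(i+1)/2 = (Σi² + Σi) / 2 over i = 1..17.
Σi = 153 and Σi² = 1785.
(1·1785 + 1·153) / 2 = 1938/2 = 969.

969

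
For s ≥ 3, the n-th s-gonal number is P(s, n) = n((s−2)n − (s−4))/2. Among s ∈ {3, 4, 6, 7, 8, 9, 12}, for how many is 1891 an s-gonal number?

2

s = 3: P(3, 61) = 1891. ✓
s = 4: P(4, 43) = 1849 and P(4, 44) = 1936; 1891 is not s-gonal.
s = 6: P(6, 31) = 1891. ✓
s = 7: P(7, 27) = 1782 and P(7, 28) = 1918; 1891 is not s-gonal.
s = 8: P(8, 25) = 1825 and P(8, 26) = 1976; 1891 is not s-gonal.
s = 9: P(9, 23) = 1794 and P(9, 24) = 1956; 1891 is not s-gonal.
s = 12: P(12, 19) = 1729 and P(12, 20) = 1920; 1891 is not s-gonal.
Hits: s ∈ {3, 6} → 2.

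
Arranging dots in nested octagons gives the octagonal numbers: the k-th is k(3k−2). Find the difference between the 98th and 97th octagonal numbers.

Consecutive octagonal numbers differ by 6n − 5: here 6·98 − 5 = 583.

583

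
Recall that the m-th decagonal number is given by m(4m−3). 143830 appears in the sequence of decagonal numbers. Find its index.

Set n(4n−3) = 143830, giving 4n² − 3n − 143830 = 0.
The discriminant is 9 + 16·143830 = 2301289, and √2301289 = 1517.
So n = (3 + 1517) / 8 = 1520/8 = 190.

190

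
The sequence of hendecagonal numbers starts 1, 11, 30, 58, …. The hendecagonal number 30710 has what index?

83

Set n(9n−7)/2 = 30710, giving 9n² − 7n − 61420 = 0.
The discriminant is 49 + 72·30710 = 2211169, and √2211169 = 1487.
So n = (7 + 1487) / 18 = 1494/18 = 83.
Check: 83·(9·83 − 7)/2 = 30710. ✓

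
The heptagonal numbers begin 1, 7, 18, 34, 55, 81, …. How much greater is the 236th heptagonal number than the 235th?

Consecutive heptagonal numbers differ by 5n − 4: here 5·236 − 4 = 1176.

1176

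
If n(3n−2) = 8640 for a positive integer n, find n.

Set n(3n−2) = 8640, giving 3n² − 2n − 8640 = 0.
The discriminant is 4 + 12·8640 = 103684, and √103684 = 322.
So n = (2 + 322) / 6 = 324/6 = 54.
Check: 54·(3·54 − 2) = 8640. ✓

54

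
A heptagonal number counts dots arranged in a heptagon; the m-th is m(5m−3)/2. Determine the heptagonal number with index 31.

31·(5·31 − 3)/2 = 31·152/2 = 31·76 = 2356.

2356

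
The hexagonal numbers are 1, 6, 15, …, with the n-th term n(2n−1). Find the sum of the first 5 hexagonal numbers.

95

Σ i(2i−1) = 2Σi² − Σi over i = 1..5.
Σi = 15 and Σi² = 55.
2·55 − 1·15 = 95.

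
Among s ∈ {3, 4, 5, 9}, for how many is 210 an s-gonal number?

2

s = 3: P(3, 20) = 210. ✓
s = 4: P(4, 14) = 196 and P(4, 15) = 225; 210 is not s-gonal.
s = 5: P(5, 12) = 210. ✓
s = 9: P(9, 8) = 204 and P(9, 9) = 261; 210 is not s-gonal.
Hits: s ∈ {3, 5} → 2.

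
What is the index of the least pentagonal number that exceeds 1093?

Solve n(3n−1)/2 > 1093 for integer n.
The largest n with value ≤ 1093 is 27 (since 1080 ≤ 1093 < 1162), so the first above is n = 28, value 1162.

28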